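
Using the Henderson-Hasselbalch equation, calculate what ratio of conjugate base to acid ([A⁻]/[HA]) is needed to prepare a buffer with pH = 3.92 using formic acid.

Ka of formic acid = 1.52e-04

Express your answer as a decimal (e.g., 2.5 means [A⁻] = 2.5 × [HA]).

pKa = -log(1.52e-04) = 3.8182. pH = pKa + log([A⁻]/[HA]), so log([A⁻]/[HA]) = pH − pKa = 3.92 − 3.8182 = 0.1018. [A⁻]/[HA] = 10^(0.1018) = 1.26

[A⁻]/[HA] = 1.26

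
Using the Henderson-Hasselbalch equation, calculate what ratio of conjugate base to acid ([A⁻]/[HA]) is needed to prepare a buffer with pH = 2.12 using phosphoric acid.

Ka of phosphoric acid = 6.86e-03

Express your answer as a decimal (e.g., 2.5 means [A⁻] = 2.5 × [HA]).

pKa = -log(6.86e-03) = 2.1637. pH = pKa + log([A⁻]/[HA]), so log([A⁻]/[HA]) = pH − pKa = 2.12 − 2.1637 = -0.0437. [A⁻]/[HA] = 10^(-0.0437) = 0.904

[A⁻]/[HA] = 0.904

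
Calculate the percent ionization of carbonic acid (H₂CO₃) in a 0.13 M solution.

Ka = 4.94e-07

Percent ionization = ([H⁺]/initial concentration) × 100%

Using Ka equilibrium: x² + Ka×x - Ka×C = 0. Solving: [H⁺] = 2.5317e-04. Percent = (2.5317e-04/0.13) × 100

Percent ionization = 0.195%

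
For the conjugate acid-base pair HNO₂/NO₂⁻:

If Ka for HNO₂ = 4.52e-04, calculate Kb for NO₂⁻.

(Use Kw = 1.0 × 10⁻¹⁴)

For a conjugate pair Ka × Kb = Kw, so Kb = Kw/Ka = 1.0 × 10⁻¹⁴ / 4.52e-04 = 2.21e-11.

K_b = 2.21e-11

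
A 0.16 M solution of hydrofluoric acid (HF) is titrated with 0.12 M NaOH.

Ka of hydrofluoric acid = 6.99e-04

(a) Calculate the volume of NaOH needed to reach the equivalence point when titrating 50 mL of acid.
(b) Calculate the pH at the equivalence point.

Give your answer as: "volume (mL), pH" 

moles acid = 0.16 × 50/1000 = 0.008 mol; V_base = moles/0.12 × 1000 = 66.7 mL. At equivalence only the conjugate base is present: [A⁻] = 0.008/0.117 = 6.8571e-02 M. Kb = Kw/Ka = 1.43e-11; [OH⁻] = √(Kb × [A⁻]) = 9.9045e-07; pOH = 6.00; pH = 14 - pOH = 8.00.

V = 66.7 mL, pH = 8.00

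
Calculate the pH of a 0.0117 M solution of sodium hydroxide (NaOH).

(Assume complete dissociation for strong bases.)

[OH⁻] = 0.0117 M for strong base. pOH = -log[OH⁻] = 1.93, pH = 14 - pOH

pH = 12.07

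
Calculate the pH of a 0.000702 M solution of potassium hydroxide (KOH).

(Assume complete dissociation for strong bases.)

[OH⁻] = 0.000702 M for strong base. pOH = -log[OH⁻] = 3.15, pH = 14 - pOH

pH = 10.85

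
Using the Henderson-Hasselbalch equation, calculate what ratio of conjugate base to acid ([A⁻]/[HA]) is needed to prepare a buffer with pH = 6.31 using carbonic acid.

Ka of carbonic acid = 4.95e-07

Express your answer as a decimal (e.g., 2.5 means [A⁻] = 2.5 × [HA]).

pKa = -log(4.95e-07) = 6.3054. pH = pKa + log([A⁻]/[HA]), so log([A⁻]/[HA]) = pH − pKa = 6.31 − 6.3054 = 0.0046. [A⁻]/[HA] = 10^(0.0046) = 1.01

[A⁻]/[HA] = 1.01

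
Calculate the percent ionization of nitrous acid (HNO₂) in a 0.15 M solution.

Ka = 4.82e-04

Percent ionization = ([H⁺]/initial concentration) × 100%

Using Ka equilibrium: x² + Ka×x - Ka×C = 0. Solving: [H⁺] = 8.2654e-03. Percent = (8.2654e-03/0.15) × 100

Percent ionization = 5.51%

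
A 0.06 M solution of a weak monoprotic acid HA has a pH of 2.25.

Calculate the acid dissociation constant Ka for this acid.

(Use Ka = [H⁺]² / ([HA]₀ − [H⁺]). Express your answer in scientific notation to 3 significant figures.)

[H⁺] = 10^(−pH) = 10^(−2.25) = 5.623e-03 M. For HA ⇌ H⁺ + A⁻, Ka = [H⁺][A⁻]/[HA] = [H⁺]² / ([HA]₀ − [H⁺]) = (5.623e-03)² / (0.06 − 5.623e-03) = 5.82e-04.

K_a = 5.82e-04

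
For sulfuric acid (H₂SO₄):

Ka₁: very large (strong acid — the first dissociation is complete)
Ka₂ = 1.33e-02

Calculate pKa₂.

pKa₂ = -log(Ka₂) = -log(1.33e-02) = 1.88.

pK_{a2} = 1.88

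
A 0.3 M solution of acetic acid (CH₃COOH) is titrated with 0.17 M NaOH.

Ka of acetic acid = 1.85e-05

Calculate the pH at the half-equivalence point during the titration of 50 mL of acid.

At half-equivalence [HA] = [A⁻], so Henderson-Hasselbalch gives pH = pKa = -log(1.85e-05) = 4.73.

pH = pKa = 4.73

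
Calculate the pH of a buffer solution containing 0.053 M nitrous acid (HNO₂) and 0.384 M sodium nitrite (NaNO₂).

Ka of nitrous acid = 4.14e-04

pKa = -log(4.14e-04) = 3.38. pH = pKa + log([A⁻]/[HA]) = 3.38 + log(0.384/0.053)

pH = 4.24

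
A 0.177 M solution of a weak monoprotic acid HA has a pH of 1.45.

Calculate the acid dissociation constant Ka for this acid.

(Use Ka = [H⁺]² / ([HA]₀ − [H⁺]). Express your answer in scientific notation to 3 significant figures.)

[H⁺] = 10^(−pH) = 10^(−1.45) = 3.548e-02 M. For HA ⇌ H⁺ + A⁻, Ka = [H⁺][A⁻]/[HA] = [H⁺]² / ([HA]₀ − [H⁺]) = (3.548e-02)² / (0.177 − 3.548e-02) = 8.90e-03.

K_a = 8.90e-03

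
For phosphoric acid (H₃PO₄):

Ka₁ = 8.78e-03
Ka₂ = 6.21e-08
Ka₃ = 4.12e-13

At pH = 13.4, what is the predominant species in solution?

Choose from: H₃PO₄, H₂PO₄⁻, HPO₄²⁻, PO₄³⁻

pKa₁ = 2.06, pKa₂ = 7.21, pKa₃ = 12.39. For a polyprotic acid the predominant species crosses at each pKa: below pKa_n the protonated form dominates, above it the deprotonated form does. At pH = 13.4, the predominant species is PO₄³⁻.

PO₄³⁻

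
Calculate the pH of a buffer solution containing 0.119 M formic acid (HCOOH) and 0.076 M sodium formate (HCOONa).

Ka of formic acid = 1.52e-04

pKa = -log(1.52e-04) = 3.82. pH = pKa + log([A⁻]/[HA]) = 3.82 + log(0.076/0.119)

pH = 3.62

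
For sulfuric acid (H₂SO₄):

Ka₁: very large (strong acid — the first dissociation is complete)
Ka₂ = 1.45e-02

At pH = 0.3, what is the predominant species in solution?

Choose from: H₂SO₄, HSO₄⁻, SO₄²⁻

The first dissociation is complete, so H₂SO₄ itself is never the predominant species in water; pKa₂ = -log(1.45e-02) = 1.84. For a polyprotic acid the predominant species crosses at each pKa: below pKa_n the protonated form dominates, above it the deprotonated form does. At pH = 0.3, the predominant species is HSO₄⁻.

HSO₄⁻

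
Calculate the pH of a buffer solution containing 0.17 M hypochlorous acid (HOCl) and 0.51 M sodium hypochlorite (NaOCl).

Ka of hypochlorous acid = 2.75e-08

pKa = -log(2.75e-08) = 7.56. pH = pKa + log([A⁻]/[HA]) = 7.56 + log(0.51/0.17)

pH = 8.04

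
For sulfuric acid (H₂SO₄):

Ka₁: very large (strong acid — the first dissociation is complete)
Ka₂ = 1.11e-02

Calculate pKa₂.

pKa₂ = -log(Ka₂) = -log(1.11e-02) = 1.95.

pK_{a2} = 1.95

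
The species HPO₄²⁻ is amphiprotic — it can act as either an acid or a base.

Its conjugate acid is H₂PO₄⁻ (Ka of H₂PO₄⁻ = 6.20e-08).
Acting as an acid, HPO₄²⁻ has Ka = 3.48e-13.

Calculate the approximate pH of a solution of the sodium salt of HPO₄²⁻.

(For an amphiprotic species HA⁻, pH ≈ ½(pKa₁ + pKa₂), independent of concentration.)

pKa₁ = -log(6.20e-08) = 7.21; pKa₂ = -log(3.48e-13) = 12.46. For an amphiprotic species, pH ≈ ½(pKa₁ + pKa₂) = ½(7.21 + 12.46) = 9.83.

pH = 9.83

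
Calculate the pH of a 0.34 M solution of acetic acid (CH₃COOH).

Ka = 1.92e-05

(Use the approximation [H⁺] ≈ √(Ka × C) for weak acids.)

[H⁺] = √(Ka × C) = √(1.92e-05 × 0.34) = 2.5550e-03. pH = -log(2.5550e-03)

pH = 2.59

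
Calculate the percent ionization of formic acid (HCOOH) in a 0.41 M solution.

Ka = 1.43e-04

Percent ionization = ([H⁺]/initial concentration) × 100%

Using Ka equilibrium: x² + Ka×x - Ka×C = 0. Solving: [H⁺] = 7.5859e-03. Percent = (7.5859e-03/0.41) × 100

Percent ionization = 1.85%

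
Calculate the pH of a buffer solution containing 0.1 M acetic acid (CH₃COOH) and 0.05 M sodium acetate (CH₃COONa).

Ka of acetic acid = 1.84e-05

pKa = -log(1.84e-05) = 4.74. pH = pKa + log([A⁻]/[HA]) = 4.74 + log(0.05/0.1)

pH = 4.43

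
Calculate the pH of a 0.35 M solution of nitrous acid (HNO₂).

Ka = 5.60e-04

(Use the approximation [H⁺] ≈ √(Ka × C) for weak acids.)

[H⁺] = √(Ka × C) = √(5.60e-04 × 0.35) = 1.4000e-02. pH = -log(1.4000e-02)

pH = 1.85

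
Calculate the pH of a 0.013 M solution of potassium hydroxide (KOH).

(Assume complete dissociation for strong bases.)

[OH⁻] = 0.013 M for strong base. pOH = -log[OH⁻] = 1.89, pH = 14 - pOH

pH = 12.11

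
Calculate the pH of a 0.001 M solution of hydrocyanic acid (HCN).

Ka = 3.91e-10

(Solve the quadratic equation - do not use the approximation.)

x² + Ka×x - Ka×C = 0. Using quadratic formula: [H⁺] = 6.2510e-07

pH = 6.20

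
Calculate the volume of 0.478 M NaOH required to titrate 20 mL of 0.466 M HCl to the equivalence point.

At equivalence: moles acid = moles base. moles HCl = 0.466 × 20/1000 = 0.00932 mol. V_base = moles / 0.478 × 1000 = 19.5 mL.

V_{base} = 19.5 mL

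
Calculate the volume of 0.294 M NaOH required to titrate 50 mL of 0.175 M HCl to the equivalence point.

At equivalence: moles acid = moles base. moles HCl = 0.175 × 50/1000 = 0.00875 mol. V_base = moles / 0.294 × 1000 = 29.8 mL.

V_{base} = 29.8 mL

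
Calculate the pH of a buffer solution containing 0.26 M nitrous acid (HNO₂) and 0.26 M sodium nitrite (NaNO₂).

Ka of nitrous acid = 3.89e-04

pKa = -log(3.89e-04) = 3.41. pH = pKa + log([A⁻]/[HA]) = 3.41 + log(0.26/0.26)

pH = 3.41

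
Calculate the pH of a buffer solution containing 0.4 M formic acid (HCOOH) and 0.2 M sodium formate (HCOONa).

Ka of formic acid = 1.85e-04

pKa = -log(1.85e-04) = 3.73. pH = pKa + log([A⁻]/[HA]) = 3.73 + log(0.2/0.4)

pH = 3.43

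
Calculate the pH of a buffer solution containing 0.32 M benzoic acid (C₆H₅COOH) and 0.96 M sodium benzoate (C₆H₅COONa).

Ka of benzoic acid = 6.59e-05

pKa = -log(6.59e-05) = 4.18. pH = pKa + log([A⁻]/[HA]) = 4.18 + log(0.96/0.32)

pH = 4.66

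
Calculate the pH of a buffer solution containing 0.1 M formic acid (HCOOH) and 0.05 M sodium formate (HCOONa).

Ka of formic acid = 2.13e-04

pKa = -log(2.13e-04) = 3.67. pH = pKa + log([A⁻]/[HA]) = 3.67 + log(0.05/0.1)

pH = 3.37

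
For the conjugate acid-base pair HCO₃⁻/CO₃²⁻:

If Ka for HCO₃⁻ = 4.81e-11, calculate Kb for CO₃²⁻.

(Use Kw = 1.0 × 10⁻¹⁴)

For a conjugate pair Ka × Kb = Kw, so Kb = Kw/Ka = 1.0 × 10⁻¹⁴ / 4.81e-11 = 2.08e-04.

K_b = 2.08e-04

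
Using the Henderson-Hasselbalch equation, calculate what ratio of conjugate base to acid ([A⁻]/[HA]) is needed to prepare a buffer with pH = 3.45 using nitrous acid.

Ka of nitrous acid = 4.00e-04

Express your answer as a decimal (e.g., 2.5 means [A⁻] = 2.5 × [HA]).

pKa = -log(4.00e-04) = 3.3979. pH = pKa + log([A⁻]/[HA]), so log([A⁻]/[HA]) = pH − pKa = 3.45 − 3.3979 = 0.0521. [A⁻]/[HA] = 10^(0.0521) = 1.13

[A⁻]/[HA] = 1.13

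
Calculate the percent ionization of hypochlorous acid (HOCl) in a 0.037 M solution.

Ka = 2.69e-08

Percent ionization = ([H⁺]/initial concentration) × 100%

Using Ka equilibrium: x² + Ka×x - Ka×C = 0. Solving: [H⁺] = 3.1535e-05. Percent = (3.1535e-05/0.037) × 100

Percent ionization = 0.0852%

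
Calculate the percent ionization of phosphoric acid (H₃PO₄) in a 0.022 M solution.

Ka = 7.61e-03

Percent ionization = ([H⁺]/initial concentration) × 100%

Using Ka equilibrium: x² + Ka×x - Ka×C = 0. Solving: [H⁺] = 9.6820e-03. Percent = (9.6820e-03/0.022) × 100

Percent ionization = 44%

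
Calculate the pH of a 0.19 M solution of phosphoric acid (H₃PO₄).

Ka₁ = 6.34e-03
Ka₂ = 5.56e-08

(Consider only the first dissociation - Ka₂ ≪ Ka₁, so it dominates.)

First dissociation dominates. From Ka₁ = [H⁺][HA⁻]/[H₂A], x² + Ka₁·x − Ka₁·C = 0 with C = 0.19 M and Ka₁ = 6.34e-03. Solving: [H⁺] = (−Ka₁ + √(Ka₁² + 4·Ka₁·C)) / 2 = 3.1682e-02 M. pH = -log(3.1682e-02) = 1.50.

pH = 1.50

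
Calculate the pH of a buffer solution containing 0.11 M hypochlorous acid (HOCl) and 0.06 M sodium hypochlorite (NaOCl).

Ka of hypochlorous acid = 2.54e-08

pKa = -log(2.54e-08) = 7.60. pH = pKa + log([A⁻]/[HA]) = 7.60 + log(0.06/0.11)

pH = 7.33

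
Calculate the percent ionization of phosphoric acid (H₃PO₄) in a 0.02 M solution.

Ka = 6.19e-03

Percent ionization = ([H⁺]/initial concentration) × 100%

Using Ka equilibrium: x² + Ka×x - Ka×C = 0. Solving: [H⁺] = 8.4540e-03. Percent = (8.4540e-03/0.02) × 100

Percent ionization = 42.3%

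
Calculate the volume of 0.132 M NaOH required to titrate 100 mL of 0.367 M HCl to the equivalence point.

At equivalence: moles acid = moles base. moles HCl = 0.367 × 100/1000 = 0.0367 mol. V_base = moles / 0.132 × 1000 = 278.0 mL.

V_{base} = 278.0 mL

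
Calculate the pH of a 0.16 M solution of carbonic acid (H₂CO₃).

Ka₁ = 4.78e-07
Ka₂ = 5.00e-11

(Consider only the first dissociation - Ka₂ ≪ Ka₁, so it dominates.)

First dissociation dominates. From Ka₁ = [H⁺][HA⁻]/[H₂A], x² + Ka₁·x − Ka₁·C = 0 with C = 0.16 M and Ka₁ = 4.78e-07. Solving: [H⁺] = (−Ka₁ + √(Ka₁² + 4·Ka₁·C)) / 2 = 2.7631e-04 M. pH = -log(2.7631e-04) = 3.56.

pH = 3.56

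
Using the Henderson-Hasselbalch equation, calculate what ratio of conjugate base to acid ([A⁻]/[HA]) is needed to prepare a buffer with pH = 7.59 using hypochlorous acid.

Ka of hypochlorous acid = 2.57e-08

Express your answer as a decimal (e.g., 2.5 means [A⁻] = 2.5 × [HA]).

pKa = -log(2.57e-08) = 7.5901. pH = pKa + log([A⁻]/[HA]), so log([A⁻]/[HA]) = pH − pKa = 7.59 − 7.5901 = -0.0001. [A⁻]/[HA] = 10^(-0.0001) = 1.00

[A⁻]/[HA] = 1.00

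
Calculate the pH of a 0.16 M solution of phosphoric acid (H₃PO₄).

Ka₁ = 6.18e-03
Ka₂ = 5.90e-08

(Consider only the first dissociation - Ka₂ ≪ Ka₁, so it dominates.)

First dissociation dominates. From Ka₁ = [H⁺][HA⁻]/[H₂A], x² + Ka₁·x − Ka₁·C = 0 with C = 0.16 M and Ka₁ = 6.18e-03. Solving: [H⁺] = (−Ka₁ + √(Ka₁² + 4·Ka₁·C)) / 2 = 2.8507e-02 M. pH = -log(2.8507e-02) = 1.55.

pH = 1.55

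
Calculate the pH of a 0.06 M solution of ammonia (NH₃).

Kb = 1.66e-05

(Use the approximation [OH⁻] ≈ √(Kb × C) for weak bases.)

[OH⁻] = √(Kb × C) = √(1.66e-05 × 0.06) = 9.9800e-04. pOH = 3.00, pH = 14 - pOH

pH = 11.00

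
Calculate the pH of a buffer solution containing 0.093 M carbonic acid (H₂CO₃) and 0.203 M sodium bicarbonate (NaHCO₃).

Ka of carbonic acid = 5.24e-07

pKa = -log(5.24e-07) = 6.28. pH = pKa + log([A⁻]/[HA]) = 6.28 + log(0.203/0.093)

pH = 6.62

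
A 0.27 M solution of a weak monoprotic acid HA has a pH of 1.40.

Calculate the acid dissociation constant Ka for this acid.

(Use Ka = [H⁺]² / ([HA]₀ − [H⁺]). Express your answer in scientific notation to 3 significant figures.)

[H⁺] = 10^(−pH) = 10^(−1.40) = 3.981e-02 M. For HA ⇌ H⁺ + A⁻, Ka = [H⁺][A⁻]/[HA] = [H⁺]² / ([HA]₀ − [H⁺]) = (3.981e-02)² / (0.27 − 3.981e-02) = 6.89e-03.

K_a = 6.89e-03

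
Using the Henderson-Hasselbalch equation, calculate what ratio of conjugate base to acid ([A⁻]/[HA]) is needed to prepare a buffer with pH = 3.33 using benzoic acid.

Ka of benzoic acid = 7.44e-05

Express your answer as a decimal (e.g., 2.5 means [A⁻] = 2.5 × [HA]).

pKa = -log(7.44e-05) = 4.1284. pH = pKa + log([A⁻]/[HA]), so log([A⁻]/[HA]) = pH − pKa = 3.33 − 4.1284 = -0.7984. [A⁻]/[HA] = 10^(-0.7984) = 0.159

[A⁻]/[HA] = 0.159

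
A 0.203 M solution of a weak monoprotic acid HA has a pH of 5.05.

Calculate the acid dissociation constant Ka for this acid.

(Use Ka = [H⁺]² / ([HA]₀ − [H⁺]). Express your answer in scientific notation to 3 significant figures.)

[H⁺] = 10^(−pH) = 10^(−5.05) = 8.913e-06 M. For HA ⇌ H⁺ + A⁻, Ka = [H⁺][A⁻]/[HA] = [H⁺]² / ([HA]₀ − [H⁺]) = (8.913e-06)² / (0.203 − 8.913e-06) = 3.91e-10.

K_a = 3.91e-10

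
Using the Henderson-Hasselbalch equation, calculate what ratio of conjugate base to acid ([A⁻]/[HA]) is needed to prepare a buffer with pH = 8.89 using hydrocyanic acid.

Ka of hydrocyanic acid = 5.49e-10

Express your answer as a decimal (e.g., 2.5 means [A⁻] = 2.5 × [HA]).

pKa = -log(5.49e-10) = 9.2604. pH = pKa + log([A⁻]/[HA]), so log([A⁻]/[HA]) = pH − pKa = 8.89 − 9.2604 = -0.3704. [A⁻]/[HA] = 10^(-0.3704) = 0.426

[A⁻]/[HA] = 0.426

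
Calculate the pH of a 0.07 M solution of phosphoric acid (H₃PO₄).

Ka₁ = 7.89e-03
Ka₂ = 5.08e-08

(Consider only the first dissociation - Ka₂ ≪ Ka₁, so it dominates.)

First dissociation dominates. From Ka₁ = [H⁺][HA⁻]/[H₂A], x² + Ka₁·x − Ka₁·C = 0 with C = 0.07 M and Ka₁ = 7.89e-03. Solving: [H⁺] = (−Ka₁ + √(Ka₁² + 4·Ka₁·C)) / 2 = 1.9885e-02 M. pH = -log(1.9885e-02) = 1.70.

pH = 1.70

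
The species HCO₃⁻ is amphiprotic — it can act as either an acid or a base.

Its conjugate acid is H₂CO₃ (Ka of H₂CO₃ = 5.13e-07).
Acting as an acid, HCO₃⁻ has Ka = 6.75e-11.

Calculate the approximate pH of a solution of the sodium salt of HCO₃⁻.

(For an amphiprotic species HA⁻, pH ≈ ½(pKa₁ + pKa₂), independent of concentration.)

pKa₁ = -log(5.13e-07) = 6.29; pKa₂ = -log(6.75e-11) = 10.17. For an amphiprotic species, pH ≈ ½(pKa₁ + pKa₂) = ½(6.29 + 10.17) = 8.23.

pH = 8.23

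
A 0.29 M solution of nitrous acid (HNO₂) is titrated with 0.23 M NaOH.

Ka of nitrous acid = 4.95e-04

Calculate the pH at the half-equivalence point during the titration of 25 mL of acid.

At half-equivalence [HA] = [A⁻], so Henderson-Hasselbalch gives pH = pKa = -log(4.95e-04) = 3.31.

pH = pKa = 3.31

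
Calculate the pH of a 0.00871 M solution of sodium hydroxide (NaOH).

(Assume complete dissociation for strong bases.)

[OH⁻] = 0.00871 M for strong base. pOH = -log[OH⁻] = 2.06, pH = 14 - pOH

pH = 11.94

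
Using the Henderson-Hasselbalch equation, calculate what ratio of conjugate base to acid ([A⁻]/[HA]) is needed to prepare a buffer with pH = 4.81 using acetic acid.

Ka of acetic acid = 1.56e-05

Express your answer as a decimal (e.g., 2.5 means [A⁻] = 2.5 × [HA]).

pKa = -log(1.56e-05) = 4.8069. pH = pKa + log([A⁻]/[HA]), so log([A⁻]/[HA]) = pH − pKa = 4.81 − 4.8069 = 0.0031. [A⁻]/[HA] = 10^(0.0031) = 1.01

[A⁻]/[HA] = 1.01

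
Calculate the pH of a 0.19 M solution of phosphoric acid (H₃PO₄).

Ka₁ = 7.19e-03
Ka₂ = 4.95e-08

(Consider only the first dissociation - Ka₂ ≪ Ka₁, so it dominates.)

First dissociation dominates. From Ka₁ = [H⁺][HA⁻]/[H₂A], x² + Ka₁·x − Ka₁·C = 0 with C = 0.19 M and Ka₁ = 7.19e-03. Solving: [H⁺] = (−Ka₁ + √(Ka₁² + 4·Ka₁·C)) / 2 = 3.3540e-02 M. pH = -log(3.3540e-02) = 1.47.

pH = 1.47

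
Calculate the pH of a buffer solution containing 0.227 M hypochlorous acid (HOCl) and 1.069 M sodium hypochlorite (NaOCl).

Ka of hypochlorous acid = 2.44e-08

pKa = -log(2.44e-08) = 7.61. pH = pKa + log([A⁻]/[HA]) = 7.61 + log(1.069/0.227)

pH = 8.29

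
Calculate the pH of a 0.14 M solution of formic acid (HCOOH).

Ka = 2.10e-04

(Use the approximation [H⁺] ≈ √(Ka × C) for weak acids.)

[H⁺] = √(Ka × C) = √(2.10e-04 × 0.14) = 5.4222e-03. pH = -log(5.4222e-03)

pH = 2.27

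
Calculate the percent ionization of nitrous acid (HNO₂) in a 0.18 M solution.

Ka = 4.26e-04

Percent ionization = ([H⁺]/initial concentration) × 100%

Using Ka equilibrium: x² + Ka×x - Ka×C = 0. Solving: [H⁺] = 8.5463e-03. Percent = (8.5463e-03/0.18) × 100

Percent ionization = 4.75%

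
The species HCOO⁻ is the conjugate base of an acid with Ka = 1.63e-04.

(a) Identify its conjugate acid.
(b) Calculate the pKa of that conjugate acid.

(a) The conjugate acid is formed by adding one H⁺ to HCOO⁻, giving HCOOH. (b) pKa = -log(Ka) = -log(1.63e-04) = 3.79.

Conjugate acid: HCOOH; pK_a = 3.79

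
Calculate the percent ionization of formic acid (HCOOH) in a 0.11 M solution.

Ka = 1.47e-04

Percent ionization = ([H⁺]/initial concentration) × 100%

Using Ka equilibrium: x² + Ka×x - Ka×C = 0. Solving: [H⁺] = 3.9484e-03. Percent = (3.9484e-03/0.11) × 100

Percent ionization = 3.59%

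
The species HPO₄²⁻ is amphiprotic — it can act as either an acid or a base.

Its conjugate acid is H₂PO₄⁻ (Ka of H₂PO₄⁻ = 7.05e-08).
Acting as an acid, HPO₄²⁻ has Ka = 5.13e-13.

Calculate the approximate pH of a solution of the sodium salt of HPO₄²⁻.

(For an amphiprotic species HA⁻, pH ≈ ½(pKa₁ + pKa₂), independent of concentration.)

pKa₁ = -log(7.05e-08) = 7.15; pKa₂ = -log(5.13e-13) = 12.29. For an amphiprotic species, pH ≈ ½(pKa₁ + pKa₂) = ½(7.15 + 12.29) = 9.72.

pH = 9.72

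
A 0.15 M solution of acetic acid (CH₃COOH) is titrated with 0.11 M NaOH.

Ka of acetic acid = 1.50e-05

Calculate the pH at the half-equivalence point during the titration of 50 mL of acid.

At half-equivalence [HA] = [A⁻], so Henderson-Hasselbalch gives pH = pKa = -log(1.50e-05) = 4.82.

pH = pKa = 4.82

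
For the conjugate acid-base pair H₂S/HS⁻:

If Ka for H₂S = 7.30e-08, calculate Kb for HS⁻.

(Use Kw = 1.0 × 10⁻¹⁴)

For a conjugate pair Ka × Kb = Kw, so Kb = Kw/Ka = 1.0 × 10⁻¹⁴ / 7.30e-08 = 1.37e-07.

K_b = 1.37e-07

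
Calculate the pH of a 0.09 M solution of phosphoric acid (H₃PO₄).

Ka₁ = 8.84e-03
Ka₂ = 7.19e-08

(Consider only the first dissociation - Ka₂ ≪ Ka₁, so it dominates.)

First dissociation dominates. From Ka₁ = [H⁺][HA⁻]/[H₂A], x² + Ka₁·x − Ka₁·C = 0 with C = 0.09 M and Ka₁ = 8.84e-03. Solving: [H⁺] = (−Ka₁ + √(Ka₁² + 4·Ka₁·C)) / 2 = 2.4131e-02 M. pH = -log(2.4131e-02) = 1.62.

pH = 1.62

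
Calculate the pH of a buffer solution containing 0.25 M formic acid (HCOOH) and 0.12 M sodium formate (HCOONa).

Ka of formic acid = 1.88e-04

pKa = -log(1.88e-04) = 3.73. pH = pKa + log([A⁻]/[HA]) = 3.73 + log(0.12/0.25)

pH = 3.41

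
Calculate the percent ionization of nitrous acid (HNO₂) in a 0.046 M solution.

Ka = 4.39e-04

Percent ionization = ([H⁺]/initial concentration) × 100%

Using Ka equilibrium: x² + Ka×x - Ka×C = 0. Solving: [H⁺] = 4.2796e-03. Percent = (4.2796e-03/0.046) × 100

Percent ionization = 9.3%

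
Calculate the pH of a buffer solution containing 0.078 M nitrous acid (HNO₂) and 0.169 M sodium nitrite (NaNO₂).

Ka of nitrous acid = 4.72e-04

pKa = -log(4.72e-04) = 3.33. pH = pKa + log([A⁻]/[HA]) = 3.33 + log(0.169/0.078)

pH = 3.66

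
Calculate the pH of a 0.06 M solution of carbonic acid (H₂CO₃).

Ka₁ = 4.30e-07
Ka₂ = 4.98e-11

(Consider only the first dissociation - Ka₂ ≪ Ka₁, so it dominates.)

First dissociation dominates. From Ka₁ = [H⁺][HA⁻]/[H₂A], x² + Ka₁·x − Ka₁·C = 0 with C = 0.06 M and Ka₁ = 4.30e-07. Solving: [H⁺] = (−Ka₁ + √(Ka₁² + 4·Ka₁·C)) / 2 = 1.6041e-04 M. pH = -log(1.6041e-04) = 3.79.

pH = 3.79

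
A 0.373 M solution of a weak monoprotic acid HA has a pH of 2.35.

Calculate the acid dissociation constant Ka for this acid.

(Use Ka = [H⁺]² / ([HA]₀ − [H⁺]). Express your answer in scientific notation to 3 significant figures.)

[H⁺] = 10^(−pH) = 10^(−2.35) = 4.467e-03 M. For HA ⇌ H⁺ + A⁻, Ka = [H⁺][A⁻]/[HA] = [H⁺]² / ([HA]₀ − [H⁺]) = (4.467e-03)² / (0.373 − 4.467e-03) = 5.41e-05.

K_a = 5.41e-05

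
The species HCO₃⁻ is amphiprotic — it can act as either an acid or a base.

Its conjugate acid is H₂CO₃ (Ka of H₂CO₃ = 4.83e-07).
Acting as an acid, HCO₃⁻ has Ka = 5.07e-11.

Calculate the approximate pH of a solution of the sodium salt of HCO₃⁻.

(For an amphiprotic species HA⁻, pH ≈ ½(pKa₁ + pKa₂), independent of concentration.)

pKa₁ = -log(4.83e-07) = 6.32; pKa₂ = -log(5.07e-11) = 10.29. For an amphiprotic species, pH ≈ ½(pKa₁ + pKa₂) = ½(6.32 + 10.29) = 8.31.

pH = 8.31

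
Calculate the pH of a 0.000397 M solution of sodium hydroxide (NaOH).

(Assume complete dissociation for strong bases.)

[OH⁻] = 0.000397 M for strong base. pOH = -log[OH⁻] = 3.40, pH = 14 - pOH

pH = 10.60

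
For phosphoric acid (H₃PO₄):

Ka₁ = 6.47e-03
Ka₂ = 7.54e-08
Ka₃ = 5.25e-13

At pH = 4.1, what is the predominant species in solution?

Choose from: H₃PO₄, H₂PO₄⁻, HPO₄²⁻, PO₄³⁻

pKa₁ = 2.19, pKa₂ = 7.12, pKa₃ = 12.28. For a polyprotic acid the predominant species crosses at each pKa: below pKa_n the protonated form dominates, above it the deprotonated form does. At pH = 4.1, the predominant species is H₂PO₄⁻.

H₂PO₄⁻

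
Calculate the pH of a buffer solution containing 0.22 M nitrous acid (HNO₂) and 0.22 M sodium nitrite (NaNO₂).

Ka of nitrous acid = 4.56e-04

pKa = -log(4.56e-04) = 3.34. pH = pKa + log([A⁻]/[HA]) = 3.34 + log(0.22/0.22)

pH = 3.34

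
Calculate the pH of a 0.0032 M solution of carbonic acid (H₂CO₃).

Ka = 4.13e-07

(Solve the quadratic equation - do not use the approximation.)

x² + Ka×x - Ka×C = 0. Using quadratic formula: [H⁺] = 3.6148e-05

pH = 4.44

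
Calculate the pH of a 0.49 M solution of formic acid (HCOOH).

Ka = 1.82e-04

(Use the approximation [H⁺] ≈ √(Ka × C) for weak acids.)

[H⁺] = √(Ka × C) = √(1.82e-04 × 0.49) = 9.4435e-03. pH = -log(9.4435e-03)

pH = 2.02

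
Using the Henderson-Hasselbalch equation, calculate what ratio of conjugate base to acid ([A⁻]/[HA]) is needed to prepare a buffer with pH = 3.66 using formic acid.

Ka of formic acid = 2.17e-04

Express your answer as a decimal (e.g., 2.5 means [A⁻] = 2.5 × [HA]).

pKa = -log(2.17e-04) = 3.6635. pH = pKa + log([A⁻]/[HA]), so log([A⁻]/[HA]) = pH − pKa = 3.66 − 3.6635 = -0.0035. [A⁻]/[HA] = 10^(-0.0035) = 0.992

[A⁻]/[HA] = 0.992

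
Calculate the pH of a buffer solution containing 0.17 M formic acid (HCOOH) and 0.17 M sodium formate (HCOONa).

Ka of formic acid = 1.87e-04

pKa = -log(1.87e-04) = 3.73. pH = pKa + log([A⁻]/[HA]) = 3.73 + log(0.17/0.17)

pH = 3.73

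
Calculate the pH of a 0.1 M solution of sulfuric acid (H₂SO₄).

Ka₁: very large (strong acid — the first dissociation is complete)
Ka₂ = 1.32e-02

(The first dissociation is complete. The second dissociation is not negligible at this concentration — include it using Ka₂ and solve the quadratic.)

First dissociation is complete: [H⁺]₀ = [HSO₄⁻]₀ = C = 0.1 M. Second dissociation HSO₄⁻ ⇌ H⁺ + SO₄²⁻: let x = [SO₄²⁻]. Ka₂ = (C + x)·x / (C − x) = 1.32e-02 → x² + (C + Ka₂)·x − Ka₂·C = 0 → x² + 0.11320·x − 1.320e-03 = 0. x = (−0.11320 + √(0.11320² + 4 × 1.320e-03)) / 2 = 1.0657e-02 M. [H⁺] = C + x = 0.1 + 1.0657e-02 = 1.1066e-01 M. pH = -log(1.1066e-01) = 0.96.

pH = 0.96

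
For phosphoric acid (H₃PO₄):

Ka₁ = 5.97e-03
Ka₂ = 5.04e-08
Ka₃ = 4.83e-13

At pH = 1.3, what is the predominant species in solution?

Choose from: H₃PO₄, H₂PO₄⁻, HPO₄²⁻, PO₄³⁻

pKa₁ = 2.22, pKa₂ = 7.30, pKa₃ = 12.32. For a polyprotic acid the predominant species crosses at each pKa: below pKa_n the protonated form dominates, above it the deprotonated form does. At pH = 1.3, the predominant species is H₃PO₄.

H₃PO₄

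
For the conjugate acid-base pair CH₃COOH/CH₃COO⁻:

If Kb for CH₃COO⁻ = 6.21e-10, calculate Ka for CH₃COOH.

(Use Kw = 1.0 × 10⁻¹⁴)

For a conjugate pair Ka × Kb = Kw, so Ka = Kw/Kb = 1.0 × 10⁻¹⁴ / 6.21e-10 = 1.61e-05.

K_a = 1.61e-05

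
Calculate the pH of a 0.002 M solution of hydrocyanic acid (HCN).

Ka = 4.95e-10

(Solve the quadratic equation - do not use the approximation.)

x² + Ka×x - Ka×C = 0. Using quadratic formula: [H⁺] = 9.9474e-07

pH = 6.00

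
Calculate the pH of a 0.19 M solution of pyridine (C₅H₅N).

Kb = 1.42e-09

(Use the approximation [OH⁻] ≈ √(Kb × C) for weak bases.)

[OH⁻] = √(Kb × C) = √(1.42e-09 × 0.19) = 1.6426e-05. pOH = 4.78, pH = 14 - pOH

pH = 9.22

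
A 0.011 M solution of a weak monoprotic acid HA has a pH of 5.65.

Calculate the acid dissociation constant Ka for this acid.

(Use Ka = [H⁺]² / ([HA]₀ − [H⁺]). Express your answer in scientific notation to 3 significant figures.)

[H⁺] = 10^(−pH) = 10^(−5.65) = 2.239e-06 M. For HA ⇌ H⁺ + A⁻, Ka = [H⁺][A⁻]/[HA] = [H⁺]² / ([HA]₀ − [H⁺]) = (2.239e-06)² / (0.011 − 2.239e-06) = 4.56e-10.

K_a = 4.56e-10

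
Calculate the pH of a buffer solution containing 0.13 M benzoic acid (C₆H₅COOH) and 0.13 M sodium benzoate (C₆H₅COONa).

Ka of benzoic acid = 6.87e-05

pKa = -log(6.87e-05) = 4.16. pH = pKa + log([A⁻]/[HA]) = 4.16 + log(0.13/0.13)

pH = 4.16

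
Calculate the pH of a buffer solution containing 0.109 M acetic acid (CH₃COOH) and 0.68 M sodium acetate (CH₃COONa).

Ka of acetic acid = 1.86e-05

pKa = -log(1.86e-05) = 4.73. pH = pKa + log([A⁻]/[HA]) = 4.73 + log(0.68/0.109)

pH = 5.53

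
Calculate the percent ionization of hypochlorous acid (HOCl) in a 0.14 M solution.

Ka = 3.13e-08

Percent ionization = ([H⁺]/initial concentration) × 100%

Using Ka equilibrium: x² + Ka×x - Ka×C = 0. Solving: [H⁺] = 6.6181e-05. Percent = (6.6181e-05/0.14) × 100

Percent ionization = 0.0473%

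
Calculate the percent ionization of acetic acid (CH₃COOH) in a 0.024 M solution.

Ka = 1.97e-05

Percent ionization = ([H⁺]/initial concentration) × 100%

Using Ka equilibrium: x² + Ka×x - Ka×C = 0. Solving: [H⁺] = 6.7783e-04. Percent = (6.7783e-04/0.024) × 100

Percent ionization = 2.82%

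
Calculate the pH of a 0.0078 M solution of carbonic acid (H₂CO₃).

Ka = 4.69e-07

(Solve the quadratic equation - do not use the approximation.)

x² + Ka×x - Ka×C = 0. Using quadratic formula: [H⁺] = 6.0249e-05

pH = 4.22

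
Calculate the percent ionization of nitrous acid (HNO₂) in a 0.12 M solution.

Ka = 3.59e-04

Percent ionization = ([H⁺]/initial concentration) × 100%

Using Ka equilibrium: x² + Ka×x - Ka×C = 0. Solving: [H⁺] = 6.3865e-03. Percent = (6.3865e-03/0.12) × 100

Percent ionization = 5.32%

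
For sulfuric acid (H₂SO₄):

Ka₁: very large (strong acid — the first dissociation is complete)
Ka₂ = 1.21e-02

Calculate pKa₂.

pKa₂ = -log(Ka₂) = -log(1.21e-02) = 1.92.

pK_{a2} = 1.92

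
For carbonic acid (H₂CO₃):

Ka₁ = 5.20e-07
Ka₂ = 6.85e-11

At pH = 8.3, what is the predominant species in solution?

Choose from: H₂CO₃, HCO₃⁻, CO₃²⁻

pKa₁ = 6.28, pKa₂ = 10.16. For a polyprotic acid the predominant species crosses at each pKa: below pKa_n the protonated form dominates, above it the deprotonated form does. At pH = 8.3, the predominant species is HCO₃⁻.

HCO₃⁻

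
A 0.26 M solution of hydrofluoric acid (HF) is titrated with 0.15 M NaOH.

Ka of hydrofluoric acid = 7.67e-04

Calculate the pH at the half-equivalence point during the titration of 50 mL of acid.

At half-equivalence [HA] = [A⁻], so Henderson-Hasselbalch gives pH = pKa = -log(7.67e-04) = 3.12.

pH = pKa = 3.12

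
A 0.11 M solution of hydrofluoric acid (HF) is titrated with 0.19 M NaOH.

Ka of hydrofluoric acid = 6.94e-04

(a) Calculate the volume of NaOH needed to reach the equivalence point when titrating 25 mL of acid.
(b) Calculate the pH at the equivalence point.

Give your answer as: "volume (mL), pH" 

moles acid = 0.11 × 25/1000 = 0.00275 mol; V_base = moles/0.19 × 1000 = 14.5 mL. At equivalence only the conjugate base is present: [A⁻] = 0.00275/0.039 = 6.9667e-02 M. Kb = Kw/Ka = 1.44e-11; [OH⁻] = √(Kb × [A⁻]) = 1.0019e-06; pOH = 6.00; pH = 14 - pOH = 8.00.

V = 14.5 mL, pH = 8.00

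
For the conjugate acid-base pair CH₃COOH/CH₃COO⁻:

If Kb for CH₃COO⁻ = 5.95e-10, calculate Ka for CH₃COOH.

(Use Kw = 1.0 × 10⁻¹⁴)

For a conjugate pair Ka × Kb = Kw, so Ka = Kw/Kb = 1.0 × 10⁻¹⁴ / 5.95e-10 = 1.68e-05.

K_a = 1.68e-05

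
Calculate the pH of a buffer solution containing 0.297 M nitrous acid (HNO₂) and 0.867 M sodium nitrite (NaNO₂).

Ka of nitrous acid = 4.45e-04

pKa = -log(4.45e-04) = 3.35. pH = pKa + log([A⁻]/[HA]) = 3.35 + log(0.867/0.297)

pH = 3.82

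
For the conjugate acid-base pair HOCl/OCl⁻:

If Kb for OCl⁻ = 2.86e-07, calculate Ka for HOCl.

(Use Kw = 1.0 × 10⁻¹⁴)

For a conjugate pair Ka × Kb = Kw, so Ka = Kw/Kb = 1.0 × 10⁻¹⁴ / 2.86e-07 = 3.50e-08.

K_a = 3.50e-08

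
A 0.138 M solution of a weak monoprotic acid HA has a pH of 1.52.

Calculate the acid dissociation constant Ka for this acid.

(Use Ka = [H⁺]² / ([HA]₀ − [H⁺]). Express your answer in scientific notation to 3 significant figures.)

[H⁺] = 10^(−pH) = 10^(−1.52) = 3.020e-02 M. For HA ⇌ H⁺ + A⁻, Ka = [H⁺][A⁻]/[HA] = [H⁺]² / ([HA]₀ − [H⁺]) = (3.020e-02)² / (0.138 − 3.020e-02) = 8.46e-03.

K_a = 8.46e-03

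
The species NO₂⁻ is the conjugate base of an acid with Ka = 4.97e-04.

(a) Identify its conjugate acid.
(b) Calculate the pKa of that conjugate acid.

(a) The conjugate acid is formed by adding one H⁺ to NO₂⁻, giving HNO₂. (b) pKa = -log(Ka) = -log(4.97e-04) = 3.30.

Conjugate acid: HNO₂; pK_a = 3.30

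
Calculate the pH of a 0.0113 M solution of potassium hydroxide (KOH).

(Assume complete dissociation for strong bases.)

[OH⁻] = 0.0113 M for strong base. pOH = -log[OH⁻] = 1.95, pH = 14 - pOH

pH = 12.05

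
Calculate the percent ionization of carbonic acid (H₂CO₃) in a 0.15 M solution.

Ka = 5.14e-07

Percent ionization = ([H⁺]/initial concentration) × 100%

Using Ka equilibrium: x² + Ka×x - Ka×C = 0. Solving: [H⁺] = 2.7741e-04. Percent = (2.7741e-04/0.15) × 100

Percent ionization = 0.185%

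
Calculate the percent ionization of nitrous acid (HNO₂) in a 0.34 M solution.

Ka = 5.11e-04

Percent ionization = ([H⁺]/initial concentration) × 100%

Using Ka equilibrium: x² + Ka×x - Ka×C = 0. Solving: [H⁺] = 1.2928e-02. Percent = (1.2928e-02/0.34) × 100

Percent ionization = 3.8%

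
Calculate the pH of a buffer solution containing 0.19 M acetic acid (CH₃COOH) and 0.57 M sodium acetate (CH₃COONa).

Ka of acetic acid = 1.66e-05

pKa = -log(1.66e-05) = 4.78. pH = pKa + log([A⁻]/[HA]) = 4.78 + log(0.57/0.19)

pH = 5.26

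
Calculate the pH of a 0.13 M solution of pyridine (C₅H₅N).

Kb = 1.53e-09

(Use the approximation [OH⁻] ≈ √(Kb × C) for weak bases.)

[OH⁻] = √(Kb × C) = √(1.53e-09 × 0.13) = 1.4103e-05. pOH = 4.85, pH = 14 - pOH

pH = 9.15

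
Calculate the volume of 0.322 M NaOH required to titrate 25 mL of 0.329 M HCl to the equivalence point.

At equivalence: moles acid = moles base. moles HCl = 0.329 × 25/1000 = 0.008225 mol. V_base = moles / 0.322 × 1000 = 25.5 mL.

V_{base} = 25.5 mL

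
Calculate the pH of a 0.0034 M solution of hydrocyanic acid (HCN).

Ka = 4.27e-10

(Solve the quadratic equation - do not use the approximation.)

x² + Ka×x - Ka×C = 0. Using quadratic formula: [H⁺] = 1.2047e-06

pH = 5.92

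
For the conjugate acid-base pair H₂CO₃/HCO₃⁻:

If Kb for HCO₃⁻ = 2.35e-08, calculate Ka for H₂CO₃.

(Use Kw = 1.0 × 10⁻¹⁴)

For a conjugate pair Ka × Kb = Kw, so Ka = Kw/Kb = 1.0 × 10⁻¹⁴ / 2.35e-08 = 4.26e-07.

K_a = 4.26e-07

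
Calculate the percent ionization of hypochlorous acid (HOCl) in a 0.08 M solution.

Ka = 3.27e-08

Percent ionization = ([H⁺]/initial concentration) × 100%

Using Ka equilibrium: x² + Ka×x - Ka×C = 0. Solving: [H⁺] = 5.1131e-05. Percent = (5.1131e-05/0.08) × 100

Percent ionization = 0.0639%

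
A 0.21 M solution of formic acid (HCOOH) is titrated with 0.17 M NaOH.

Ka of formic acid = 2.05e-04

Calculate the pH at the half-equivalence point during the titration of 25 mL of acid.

At half-equivalence [HA] = [A⁻], so Henderson-Hasselbalch gives pH = pKa = -log(2.05e-04) = 3.69.

pH = pKa = 3.69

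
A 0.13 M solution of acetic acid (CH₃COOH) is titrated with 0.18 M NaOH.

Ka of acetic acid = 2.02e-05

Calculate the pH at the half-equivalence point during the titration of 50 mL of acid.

At half-equivalence [HA] = [A⁻], so Henderson-Hasselbalch gives pH = pKa = -log(2.02e-05) = 4.69.

pH = pKa = 4.69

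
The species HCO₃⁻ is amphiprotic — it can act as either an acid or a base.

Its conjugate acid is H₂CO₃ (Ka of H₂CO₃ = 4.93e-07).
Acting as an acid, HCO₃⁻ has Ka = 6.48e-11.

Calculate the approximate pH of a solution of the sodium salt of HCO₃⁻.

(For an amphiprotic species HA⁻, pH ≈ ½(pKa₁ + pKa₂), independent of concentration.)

pKa₁ = -log(4.93e-07) = 6.31; pKa₂ = -log(6.48e-11) = 10.19. For an amphiprotic species, pH ≈ ½(pKa₁ + pKa₂) = ½(6.31 + 10.19) = 8.25.

pH = 8.25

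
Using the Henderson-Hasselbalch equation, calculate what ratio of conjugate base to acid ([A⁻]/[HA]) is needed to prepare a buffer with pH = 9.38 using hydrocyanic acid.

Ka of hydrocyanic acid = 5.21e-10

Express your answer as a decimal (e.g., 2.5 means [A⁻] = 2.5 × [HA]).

pKa = -log(5.21e-10) = 9.2832. pH = pKa + log([A⁻]/[HA]), so log([A⁻]/[HA]) = pH − pKa = 9.38 − 9.2832 = 0.0968. [A⁻]/[HA] = 10^(0.0968) = 1.25

[A⁻]/[HA] = 1.25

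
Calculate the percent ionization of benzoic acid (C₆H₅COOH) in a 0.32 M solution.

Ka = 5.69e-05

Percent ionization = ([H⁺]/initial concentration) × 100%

Using Ka equilibrium: x² + Ka×x - Ka×C = 0. Solving: [H⁺] = 4.2387e-03. Percent = (4.2387e-03/0.32) × 100

Percent ionization = 1.32%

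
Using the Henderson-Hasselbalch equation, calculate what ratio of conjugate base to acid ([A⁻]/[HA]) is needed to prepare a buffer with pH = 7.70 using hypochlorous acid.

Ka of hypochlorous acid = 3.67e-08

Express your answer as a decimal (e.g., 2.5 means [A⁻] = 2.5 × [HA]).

pKa = -log(3.67e-08) = 7.4353. pH = pKa + log([A⁻]/[HA]), so log([A⁻]/[HA]) = pH − pKa = 7.70 − 7.4353 = 0.2647. [A⁻]/[HA] = 10^(0.2647) = 1.84

[A⁻]/[HA] = 1.84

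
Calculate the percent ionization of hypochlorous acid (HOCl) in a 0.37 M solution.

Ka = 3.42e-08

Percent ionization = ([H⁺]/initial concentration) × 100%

Using Ka equilibrium: x² + Ka×x - Ka×C = 0. Solving: [H⁺] = 1.1247e-04. Percent = (1.1247e-04/0.37) × 100

Percent ionization = 0.0304%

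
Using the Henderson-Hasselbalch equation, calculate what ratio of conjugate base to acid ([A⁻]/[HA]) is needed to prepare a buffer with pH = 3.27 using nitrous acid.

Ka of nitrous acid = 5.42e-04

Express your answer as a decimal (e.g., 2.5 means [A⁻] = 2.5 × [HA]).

pKa = -log(5.42e-04) = 3.2660. pH = pKa + log([A⁻]/[HA]), so log([A⁻]/[HA]) = pH − pKa = 3.27 − 3.2660 = 0.0040. [A⁻]/[HA] = 10^(0.0040) = 1.01

[A⁻]/[HA] = 1.01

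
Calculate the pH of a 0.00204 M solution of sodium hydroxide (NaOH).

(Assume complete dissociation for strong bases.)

[OH⁻] = 0.00204 M for strong base. pOH = -log[OH⁻] = 2.69, pH = 14 - pOH

pH = 11.31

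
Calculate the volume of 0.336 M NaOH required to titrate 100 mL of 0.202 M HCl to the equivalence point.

At equivalence: moles acid = moles base. moles HCl = 0.202 × 100/1000 = 0.0202 mol. V_base = moles / 0.336 × 1000 = 60.1 mL.

V_{base} = 60.1 mL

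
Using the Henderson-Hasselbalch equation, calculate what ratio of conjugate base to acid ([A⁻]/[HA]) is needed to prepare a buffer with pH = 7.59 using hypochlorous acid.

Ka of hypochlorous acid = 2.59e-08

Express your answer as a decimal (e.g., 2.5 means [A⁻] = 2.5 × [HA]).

pKa = -log(2.59e-08) = 7.5867. pH = pKa + log([A⁻]/[HA]), so log([A⁻]/[HA]) = pH − pKa = 7.59 − 7.5867 = 0.0033. [A⁻]/[HA] = 10^(0.0033) = 1.01

[A⁻]/[HA] = 1.01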